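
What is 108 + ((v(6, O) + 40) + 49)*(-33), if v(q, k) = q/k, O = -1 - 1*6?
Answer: -19605/7 ≈ -2800.7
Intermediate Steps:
O = -7 (O = -1 - 6 = -7)
108 + ((v(6, O) + 40) + 49)*(-33) = 108 + ((6/(-7) + 40) + 49)*(-33) = 108 + ((6*(-⅐) + 40) + 49)*(-33) = 108 + ((-6/7 + 40) + 49)*(-33) = 108 + (274/7 + 49)*(-33) = 108 + (617/7)*(-33) = 108 - 20361/7 = -19605/7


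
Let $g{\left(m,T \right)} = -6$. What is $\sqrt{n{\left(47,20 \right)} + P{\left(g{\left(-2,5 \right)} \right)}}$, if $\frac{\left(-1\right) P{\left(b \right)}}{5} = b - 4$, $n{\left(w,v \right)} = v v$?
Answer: $15 \sqrt{2} \approx 21.213$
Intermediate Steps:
$n{\left(w,v \right)} = v^{2}$
$P{\left(b \right)} = 20 - 5 b$ ($P{\left(b \right)} = - 5 \left(b - 4\right) = - 5 \left(-4 + b\right) = 20 - 5 b$)
$\sqrt{n{\left(47,20 \right)} + P{\left(g{\left(-2,5 \right)} \right)}} = \sqrt{20^{2} + \left(20 - -30\right)} = \sqrt{400 + \left(20 + 30\right)} = \sqrt{400 + 50} = \sqrt{450} = 15 \sqrt{2}$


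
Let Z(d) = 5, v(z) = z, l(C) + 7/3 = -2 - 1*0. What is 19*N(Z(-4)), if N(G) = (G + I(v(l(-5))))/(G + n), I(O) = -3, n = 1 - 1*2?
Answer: 19/2 ≈ 9.5000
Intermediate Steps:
l(C) = -13/3 (l(C) = -7/3 + (-2 - 1*0) = -7/3 + (-2 + 0) = -7/3 - 2 = -13/3)
n = -1 (n = 1 - 2 = -1)
N(G) = (-3 + G)/(-1 + G) (N(G) = (G - 3)/(G - 1) = (-3 + G)/(-1 + G))
19*N(Z(-4)) = 19*((-3 + 5)/(-1 + 5)) = 19*(2/4) = 19*((1/4)*2) = 19*(1/2) = 19/2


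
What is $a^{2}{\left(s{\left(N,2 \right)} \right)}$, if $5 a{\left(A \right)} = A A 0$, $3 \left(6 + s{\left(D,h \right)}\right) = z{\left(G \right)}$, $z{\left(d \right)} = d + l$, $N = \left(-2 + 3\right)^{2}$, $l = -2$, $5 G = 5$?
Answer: $0$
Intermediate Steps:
$G = 1$ ($G = \frac{1}{5} \cdot 5 = 1$)
$N = 1$ ($N = 1^{2} = 1$)
$z{\left(d \right)} = -2 + d$ ($z{\left(d \right)} = d - 2 = -2 + d$)
$s{\left(D,h \right)} = - \frac{19}{3}$ ($s{\left(D,h \right)} = -6 + \frac{-2 + 1}{3} = -6 + \frac{1}{3} \left(-1\right) = -6 - \frac{1}{3} = - \frac{19}{3}$)
$a{\left(A \right)} = 0$ ($a{\left(A \right)} = \frac{A A 0}{5} = \frac{A^{2} \cdot 0}{5} = \frac{1}{5} \cdot 0 = 0$)
$a^{2}{\left(s{\left(N,2 \right)} \right)} = 0^{2} = 0$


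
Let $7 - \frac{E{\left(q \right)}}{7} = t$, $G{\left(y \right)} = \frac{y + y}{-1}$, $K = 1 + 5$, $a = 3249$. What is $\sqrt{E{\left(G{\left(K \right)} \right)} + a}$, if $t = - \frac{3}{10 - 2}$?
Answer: $\frac{\sqrt{52810}}{4} \approx 57.451$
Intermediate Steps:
$K = 6$
$t = - \frac{3}{8} \approx -0.375$
$G{\left(y \right)} = - 2 y$ ($G{\left(y \right)} = 2 y \left(-1\right) = - 2 y$)
$E{\left(q \right)} = \frac{413}{8}$ ($E{\left(q \right)} = 49 - - \frac{21}{8} = 49 + \frac{21}{8} = \frac{413}{8}$)
$\sqrt{E{\left(G{\left(K \right)} \right)} + a} = \sqrt{\frac{413}{8} + 3249} = \sqrt{\frac{26405}{8}} = \frac{\sqrt{52810}}{4}$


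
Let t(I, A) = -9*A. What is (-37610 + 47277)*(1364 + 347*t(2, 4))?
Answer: -107574376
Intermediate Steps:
(-37610 + 47277)*(1364 + 347*t(2, 4)) = (-37610 + 47277)*(1364 + 347*(-9*4)) = 9667*(1364 + 347*(-36)) = 9667*(1364 - 12492) = 9667*(-11128) = -107574376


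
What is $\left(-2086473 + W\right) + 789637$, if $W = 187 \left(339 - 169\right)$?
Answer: $-1265046$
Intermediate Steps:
$W = 31790$ ($W = 187 \cdot 170 = 31790$)
$\left(-2086473 + W\right) + 789637 = \left(-2086473 + 31790\right) + 789637 = -2054683 + 789637 = -1265046$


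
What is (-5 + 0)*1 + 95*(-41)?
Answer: -3900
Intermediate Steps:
(-5 + 0)*1 + 95*(-41) = -5*1 - 3895 = -5 - 3895 = -3900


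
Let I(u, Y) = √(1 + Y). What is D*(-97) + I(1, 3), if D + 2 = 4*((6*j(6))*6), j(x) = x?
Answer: -83612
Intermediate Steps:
D = 862 (D = -2 + 4*((6*6)*6) = -2 + 4*(36*6) = -2 + 4*216 = -2 + 864 = 862)
D*(-97) + I(1, 3) = 862*(-97) + √(1 + 3) = -83614 + √4 = -83614 + 2 = -83612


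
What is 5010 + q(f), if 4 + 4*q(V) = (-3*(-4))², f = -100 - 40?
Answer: 5045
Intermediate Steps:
f = -140
q(V) = 35 (q(V) = -1 + (-3*(-4))²/4 = -1 + (¼)*12² = -1 + (¼)*144 = -1 + 36 = 35)
5010 + q(f) = 5010 + 35 = 5045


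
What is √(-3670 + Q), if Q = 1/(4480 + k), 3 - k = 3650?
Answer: I*√51970853/119 ≈ 60.581*I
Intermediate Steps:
k = -3647 (k = 3 - 1*3650 = 3 - 3650 = -3647)
Q = 1/833 (Q = 1/(4480 - 3647) = 1/833 ≈ 0.0012005)
√(-3670 + Q) = √(-3670 + 1/833) = √(-3057109/833) = I*√51970853/119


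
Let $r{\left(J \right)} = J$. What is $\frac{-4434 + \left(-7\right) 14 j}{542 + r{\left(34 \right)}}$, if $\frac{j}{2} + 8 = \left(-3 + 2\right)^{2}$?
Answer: $- \frac{1531}{288} \approx -5.316$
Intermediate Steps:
$j = -14$ ($j = -16 + 2 \left(-3 + 2\right)^{2} = -16 + 2 \left(-1\right)^{2} = -16 + 2 \cdot 1 = -16 + 2 = -14$)
$\frac{-4434 + \left(-7\right) 14 j}{542 + r{\left(34 \right)}} = \frac{-4434 + \left(-7\right) 14 \left(-14\right)}{542 + 34} = \frac{-4434 - -1372}{576} = \left(-4434 + 1372\right) \frac{1}{576} = \left(-3062\right) \frac{1}{576} = - \frac{1531}{288}$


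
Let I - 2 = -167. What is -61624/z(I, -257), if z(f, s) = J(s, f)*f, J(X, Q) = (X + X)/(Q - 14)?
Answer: 5515348/42405 ≈ 130.06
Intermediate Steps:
I = -165 (I = 2 - 167 = -165)
J(X, Q) = 2*X/(-14 + Q) (J(X, Q) = (2*X)/(-14 + Q) = 2*X/(-14 + Q))
z(f, s) = 2*f*s/(-14 + f) (z(f, s) = (2*s/(-14 + f))*f = 2*f*s/(-14 + f))
-61624/z(I, -257) = -61624/(2*(-165)*(-257)/(-14 - 165)) = -61624/(2*(-165)*(-257)/(-179)) = -61624/(2*(-165)*(-257)*(-1/179)) = -61624/(-84810/179) = -61624*(-179/84810) = 5515348/42405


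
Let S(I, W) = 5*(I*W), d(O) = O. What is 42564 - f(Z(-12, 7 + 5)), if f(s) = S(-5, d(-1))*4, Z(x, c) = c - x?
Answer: 42464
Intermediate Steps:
S(I, W) = 5*I*W
f(s) = 100 (f(s) = (5*(-5)*(-1))*4 = 25*4 = 100)
42564 - f(Z(-12, 7 + 5)) = 42564 - 1*100 = 42564 - 100 = 42464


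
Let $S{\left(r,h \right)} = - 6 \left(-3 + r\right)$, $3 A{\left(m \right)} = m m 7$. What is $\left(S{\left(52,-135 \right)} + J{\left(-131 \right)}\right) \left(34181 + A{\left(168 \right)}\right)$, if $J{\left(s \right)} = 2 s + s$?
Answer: $-68725419$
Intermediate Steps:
$J{\left(s \right)} = 3 s$
$A{\left(m \right)} = \frac{7 m^{2}}{3}$ ($A{\left(m \right)} = \frac{m m 7}{3} = \frac{m^{2} \cdot 7}{3} = \frac{7 m^{2}}{3}$)
$S{\left(r,h \right)} = 18 - 6 r$
$\left(S{\left(52,-135 \right)} + J{\left(-131 \right)}\right) \left(34181 + A{\left(168 \right)}\right) = \left(\left(18 - 312\right) + 3 \left(-131\right)\right) \left(34181 + \frac{7 \cdot 168^{2}}{3}\right) = \left(\left(18 - 312\right) - 393\right) \left(34181 + \frac{7}{3} \cdot 28224\right) = \left(-294 - 393\right) \left(34181 + 65856\right) = \left(-687\right) 100037 = -68725419$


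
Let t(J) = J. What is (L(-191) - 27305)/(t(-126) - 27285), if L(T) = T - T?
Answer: 27305/27411 ≈ 0.99613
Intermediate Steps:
L(T) = 0
(L(-191) - 27305)/(t(-126) - 27285) = (0 - 27305)/(-126 - 27285) = -27305/(-27411) = -27305*(-1/27411) = 27305/27411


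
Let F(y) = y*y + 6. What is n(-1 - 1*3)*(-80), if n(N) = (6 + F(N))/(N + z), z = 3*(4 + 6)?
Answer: -1120/13 ≈ -86.154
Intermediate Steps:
F(y) = 6 + y**2 (F(y) = y**2 + 6 = 6 + y**2)
z = 30 (z = 3*10 = 30)
n(N) = (12 + N**2)/(30 + N) (n(N) = (6 + (6 + N**2))/(N + 30) = (12 + N**2)/(30 + N))
n(-1 - 1*3)*(-80) = ((12 + (-1 - 1*3)**2)/(30 + (-1 - 1*3)))*(-80) = ((12 + (-1 - 3)**2)/(30 + (-1 - 3)))*(-80) = ((12 + (-4)**2)/(30 - 4))*(-80) = ((12 + 16)/26)*(-80) = ((1/26)*28)*(-80) = (14/13)*(-80) = -1120/13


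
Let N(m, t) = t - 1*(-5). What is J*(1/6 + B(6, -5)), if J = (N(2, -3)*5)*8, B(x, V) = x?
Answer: 1480/3 ≈ 493.33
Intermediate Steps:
N(m, t) = 5 + t (N(m, t) = t + 5 = 5 + t)
J = 80 (J = ((5 - 3)*5)*8 = (2*5)*8 = 10*8 = 80)
J*(1/6 + B(6, -5)) = 80*(1/6 + 6) = 80*(1*(⅙) + 6) = 80*(⅙ + 6) = 80*(37/6) = 1480/3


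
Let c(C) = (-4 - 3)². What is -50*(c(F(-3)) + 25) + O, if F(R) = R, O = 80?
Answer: -3620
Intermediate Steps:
c(C) = 49 (c(C) = (-7)² = 49)
-50*(c(F(-3)) + 25) + O = -50*(49 + 25) + 80 = -50*74 + 80 = -3700 + 80 = -3620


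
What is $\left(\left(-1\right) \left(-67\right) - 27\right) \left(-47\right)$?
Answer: $-1880$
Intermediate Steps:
$\left(\left(-1\right) \left(-67\right) - 27\right) \left(-47\right) = \left(67 - 27\right) \left(-47\right) = 40 \left(-47\right) = -1880$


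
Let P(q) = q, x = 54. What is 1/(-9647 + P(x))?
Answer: -1/9593 ≈ -0.00010424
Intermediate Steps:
1/(-9647 + P(x)) = 1/(-9647 + 54) = 1/(-9593) = -1/9593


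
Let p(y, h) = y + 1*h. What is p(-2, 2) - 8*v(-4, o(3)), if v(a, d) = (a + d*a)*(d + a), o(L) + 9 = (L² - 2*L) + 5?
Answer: 0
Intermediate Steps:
o(L) = -4 + L² - 2*L (o(L) = -9 + ((L² - 2*L) + 5) = -9 + (5 + L² - 2*L) = -4 + L² - 2*L)
v(a, d) = (a + d)*(a + a*d) (v(a, d) = (a + a*d)*(a + d) = (a + d)*(a + a*d))
p(y, h) = h + y (p(y, h) = y + h = h + y)
p(-2, 2) - 8*v(-4, o(3)) = (2 - 2) - (-32)*(-4 + (-4 + 3² - 2*3) + (-4 + 3² - 2*3)² - 4*(-4 + 3² - 2*3)) = 0 - (-32)*(-4 + (-4 + 9 - 6) + (-4 + 9 - 6)² - 4*(-4 + 9 - 6)) = 0 - (-32)*(-4 - 1 + (-1)² - 4*(-1)) = 0 - (-32)*(-4 - 1 + 1 + 4) = 0 - (-32)*0 = 0 - 8*0 = 0 + 0 = 0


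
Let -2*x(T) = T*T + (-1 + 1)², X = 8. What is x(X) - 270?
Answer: -302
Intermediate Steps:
x(T) = -T²/2 (x(T) = -(T*T + (-1 + 1)²)/2 = -(T² + 0²)/2 = -(T² + 0)/2 = -T²/2)
x(X) - 270 = -½*8² - 270 = -½*64 - 270 = -32 - 270 = -302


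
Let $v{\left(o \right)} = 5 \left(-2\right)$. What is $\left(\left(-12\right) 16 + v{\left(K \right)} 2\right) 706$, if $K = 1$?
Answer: $-149672$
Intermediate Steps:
$v{\left(o \right)} = -10$
$\left(\left(-12\right) 16 + v{\left(K \right)} 2\right) 706 = \left(\left(-12\right) 16 - 20\right) 706 = \left(-192 - 20\right) 706 = \left(-212\right) 706 = -149672$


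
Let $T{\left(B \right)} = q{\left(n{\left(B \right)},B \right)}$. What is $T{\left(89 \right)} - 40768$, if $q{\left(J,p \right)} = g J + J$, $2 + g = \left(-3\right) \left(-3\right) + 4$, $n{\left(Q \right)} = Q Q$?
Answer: $54284$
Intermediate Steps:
$n{\left(Q \right)} = Q^{2}$
$g = 11$ ($g = -2 + \left(\left(-3\right) \left(-3\right) + 4\right) = -2 + \left(9 + 4\right) = -2 + 13 = 11$)
$q{\left(J,p \right)} = 12 J$ ($q{\left(J,p \right)} = 11 J + J = 12 J$)
$T{\left(B \right)} = 12 B^{2}$
$T{\left(89 \right)} - 40768 = 12 \cdot 89^{2} - 40768 = 12 \cdot 7921 - 40768 = 95052 - 40768 = 54284$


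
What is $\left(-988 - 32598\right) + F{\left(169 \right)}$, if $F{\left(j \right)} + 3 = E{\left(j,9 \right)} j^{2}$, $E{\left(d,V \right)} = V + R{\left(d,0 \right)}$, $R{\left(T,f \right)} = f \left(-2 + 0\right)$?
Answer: $223460$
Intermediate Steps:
$R{\left(T,f \right)} = - 2 f$ ($R{\left(T,f \right)} = f \left(-2\right) = - 2 f$)
$E{\left(d,V \right)} = V$ ($E{\left(d,V \right)} = V - 0 = V + 0 = V$)
$F{\left(j \right)} = -3 + 9 j^{2}$
$\left(-988 - 32598\right) + F{\left(169 \right)} = \left(-988 - 32598\right) - \left(3 - 9 \cdot 169^{2}\right) = -33586 + \left(-3 + 9 \cdot 28561\right) = -33586 + \left(-3 + 257049\right) = -33586 + 257046 = 223460$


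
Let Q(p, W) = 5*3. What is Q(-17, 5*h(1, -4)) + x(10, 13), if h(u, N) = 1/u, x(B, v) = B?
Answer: 25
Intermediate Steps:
Q(p, W) = 15
Q(-17, 5*h(1, -4)) + x(10, 13) = 15 + 10 = 25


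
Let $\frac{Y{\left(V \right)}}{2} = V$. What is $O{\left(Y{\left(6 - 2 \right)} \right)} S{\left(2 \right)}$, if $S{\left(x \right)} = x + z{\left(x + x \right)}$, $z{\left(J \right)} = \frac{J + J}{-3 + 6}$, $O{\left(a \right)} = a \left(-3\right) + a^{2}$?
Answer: $\frac{560}{3} \approx 186.67$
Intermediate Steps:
$Y{\left(V \right)} = 2 V$
$O{\left(a \right)} = a^{2} - 3 a$ ($O{\left(a \right)} = - 3 a + a^{2} = a^{2} - 3 a$)
$z{\left(J \right)} = \frac{2 J}{3}$
$S{\left(x \right)} = \frac{7 x}{3}$ ($S{\left(x \right)} = x + \frac{2 \left(x + x\right)}{3} = x + \frac{2 \cdot 2 x}{3} = x + \frac{4 x}{3} = \frac{7 x}{3}$)
$O{\left(Y{\left(6 - 2 \right)} \right)} S{\left(2 \right)} = 2 \left(6 - 2\right) \left(-3 + 2 \left(6 - 2\right)\right) \frac{7}{3} \cdot 2 = 2 \cdot 4 \left(-3 + 2 \cdot 4\right) \frac{14}{3} = 8 \left(-3 + 8\right) \frac{14}{3} = 8 \cdot 5 \cdot \frac{14}{3} = 40 \cdot \frac{14}{3} = \frac{560}{3}$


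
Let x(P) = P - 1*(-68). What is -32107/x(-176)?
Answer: 32107/108 ≈ 297.29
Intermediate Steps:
x(P) = 68 + P (x(P) = P + 68 = 68 + P)
-32107/x(-176) = -32107/(68 - 176) = -32107/(-108) = -32107*(-1/108) = 32107/108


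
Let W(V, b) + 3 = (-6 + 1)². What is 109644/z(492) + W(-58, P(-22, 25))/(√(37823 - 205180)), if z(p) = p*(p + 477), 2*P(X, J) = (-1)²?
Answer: 9137/39729 - 22*I*√167357/167357 ≈ 0.22998 - 0.053778*I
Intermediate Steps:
P(X, J) = ½ (P(X, J) = (½)*(-1)² = (½)*1 = ½)
W(V, b) = 22 (W(V, b) = -3 + (-6 + 1)² = -3 + (-5)² = -3 + 25 = 22)
z(p) = p*(477 + p)
109644/z(492) + W(-58, P(-22, 25))/(√(37823 - 205180)) = 109644/((492*(477 + 492))) + 22/(√(37823 - 205180)) = 109644/((492*969)) + 22/(√(-167357)) = 109644/476748 + 22/((I*√167357)) = 109644*(1/476748) + 22*(-I*√167357/167357) = 9137/39729 - 22*I*√167357/167357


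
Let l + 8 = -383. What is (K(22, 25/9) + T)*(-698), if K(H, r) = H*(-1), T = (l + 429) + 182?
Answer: -138204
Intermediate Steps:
l = -391 (l = -8 - 383 = -391)
T = 220 (T = (-391 + 429) + 182 = 38 + 182 = 220)
K(H, r) = -H
(K(22, 25/9) + T)*(-698) = (-1*22 + 220)*(-698) = (-22 + 220)*(-698) = 198*(-698) = -138204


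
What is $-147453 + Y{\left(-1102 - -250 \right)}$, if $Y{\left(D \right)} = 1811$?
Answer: $-145642$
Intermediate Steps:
$-147453 + Y{\left(-1102 - -250 \right)} = -147453 + 1811 = -145642$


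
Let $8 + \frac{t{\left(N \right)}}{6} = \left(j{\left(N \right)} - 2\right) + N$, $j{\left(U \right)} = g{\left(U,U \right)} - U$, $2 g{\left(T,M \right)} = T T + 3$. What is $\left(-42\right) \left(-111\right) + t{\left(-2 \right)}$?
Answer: $4623$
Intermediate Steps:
$g{\left(T,M \right)} = \frac{3}{2} + \frac{T^{2}}{2}$ ($g{\left(T,M \right)} = \frac{T T + 3}{2} = \frac{T^{2} + 3}{2} = \frac{3 + T^{2}}{2} = \frac{3}{2} + \frac{T^{2}}{2}$)
$j{\left(U \right)} = \frac{3}{2} + \frac{U^{2}}{2} - U$ ($j{\left(U \right)} = \left(\frac{3}{2} + \frac{U^{2}}{2}\right) - U = \frac{3}{2} + \frac{U^{2}}{2} - U$)
$t{\left(N \right)} = -51 + 3 N^{2}$ ($t{\left(N \right)} = -48 + 6 \left(\left(\left(\frac{3}{2} + \frac{N^{2}}{2} - N\right) - 2\right) + N\right) = -48 + 6 \left(\left(- \frac{1}{2} + \frac{N^{2}}{2} - N\right) + N\right) = -48 + 6 \left(- \frac{1}{2} + \frac{N^{2}}{2}\right) = -48 + \left(-3 + 3 N^{2}\right) = -51 + 3 N^{2}$)
$\left(-42\right) \left(-111\right) + t{\left(-2 \right)} = \left(-42\right) \left(-111\right) - \left(51 - 3 \left(-2\right)^{2}\right) = 4662 + \left(-51 + 3 \cdot 4\right) = 4662 + \left(-51 + 12\right) = 4662 - 39 = 4623$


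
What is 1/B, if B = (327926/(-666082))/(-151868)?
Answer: 50578270588/163963 ≈ 3.0847e+5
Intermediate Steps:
B = 163963/50578270588 (B = (327926*(-1/666082))*(-1/151868) = -163963/333041*(-1/151868) = 163963/50578270588 ≈ 3.2418e-6)
1/B = 1/(163963/50578270588) = 50578270588/163963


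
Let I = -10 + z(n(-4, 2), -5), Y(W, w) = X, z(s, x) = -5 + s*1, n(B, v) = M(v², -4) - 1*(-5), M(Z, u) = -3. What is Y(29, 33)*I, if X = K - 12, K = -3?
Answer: 195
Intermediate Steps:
n(B, v) = 2 (n(B, v) = -3 - 1*(-5) = -3 + 5 = 2)
X = -15 (X = -3 - 12 = -15)
z(s, x) = -5 + s
Y(W, w) = -15
I = -13 (I = -10 + (-5 + 2) = -10 - 3 = -13)
Y(29, 33)*I = -15*(-13) = 195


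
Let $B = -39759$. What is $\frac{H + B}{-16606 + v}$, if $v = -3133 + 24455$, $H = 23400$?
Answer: $- \frac{5453}{1572} \approx -3.4688$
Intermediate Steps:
$v = 21322$
$\frac{H + B}{-16606 + v} = \frac{23400 - 39759}{-16606 + 21322} = - \frac{16359}{4716} = \left(-16359\right) \frac{1}{4716} = - \frac{5453}{1572}$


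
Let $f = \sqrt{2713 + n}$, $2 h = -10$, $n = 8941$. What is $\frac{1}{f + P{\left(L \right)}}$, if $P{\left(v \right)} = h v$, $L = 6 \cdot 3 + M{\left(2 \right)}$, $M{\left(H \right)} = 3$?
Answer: $\frac{105}{629} + \frac{\sqrt{11654}}{629} \approx 0.33856$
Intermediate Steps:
$h = -5$ ($h = \frac{1}{2} \left(-10\right) = -5$)
$L = 21$ ($L = 6 \cdot 3 + 3 = 18 + 3 = 21$)
$P{\left(v \right)} = - 5 v$
$f = \sqrt{11654}$ ($f = \sqrt{2713 + 8941} = \sqrt{11654} \approx 107.95$)
$\frac{1}{f + P{\left(L \right)}} = \frac{1}{\sqrt{11654} - 105} = \frac{1}{-105 + \sqrt{11654}}$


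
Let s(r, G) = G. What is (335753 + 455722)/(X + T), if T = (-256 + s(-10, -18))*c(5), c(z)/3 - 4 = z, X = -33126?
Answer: -263825/13508 ≈ -19.531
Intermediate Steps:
c(z) = 12 + 3*z
T = -7398 (T = (-256 - 18)*(12 + 3*5) = -274*(12 + 15) = -274*27 = -7398)
(335753 + 455722)/(X + T) = (335753 + 455722)/(-33126 - 7398) = 791475/(-40524) = 791475*(-1/40524) = -263825/13508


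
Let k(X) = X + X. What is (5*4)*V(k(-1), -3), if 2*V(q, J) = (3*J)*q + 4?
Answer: 220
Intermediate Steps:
k(X) = 2*X
V(q, J) = 2 + 3*J*q/2 (V(q, J) = ((3*J)*q + 4)/2 = (3*J*q + 4)/2 = (4 + 3*J*q)/2 = 2 + 3*J*q/2)
(5*4)*V(k(-1), -3) = (5*4)*(2 + (3/2)*(-3)*(2*(-1))) = 20*(2 + (3/2)*(-3)*(-2)) = 20*(2 + 9) = 20*11 = 220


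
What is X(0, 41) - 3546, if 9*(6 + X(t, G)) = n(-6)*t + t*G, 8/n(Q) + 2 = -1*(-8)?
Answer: -3552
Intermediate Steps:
n(Q) = 4/3 (n(Q) = 8/(-2 - 1*(-8)) = 8/(-2 + 8) = 8/6 = 8*(⅙) = 4/3)
X(t, G) = -6 + 4*t/27 + G*t/9 (X(t, G) = -6 + (4*t/3 + t*G)/9 = -6 + (4*t/3 + G*t)/9 = -6 + (4*t/27 + G*t/9) = -6 + 4*t/27 + G*t/9)
X(0, 41) - 3546 = (-6 + (4/27)*0 + (⅑)*41*0) - 3546 = (-6 + 0 + 0) - 3546 = -6 - 3546 = -3552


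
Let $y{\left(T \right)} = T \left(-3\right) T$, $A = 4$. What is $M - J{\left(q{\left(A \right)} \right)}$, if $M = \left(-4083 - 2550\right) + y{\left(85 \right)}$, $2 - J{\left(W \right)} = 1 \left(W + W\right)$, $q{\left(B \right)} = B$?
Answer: $-28302$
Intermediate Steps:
$y{\left(T \right)} = - 3 T^{2}$ ($y{\left(T \right)} = - 3 T T = - 3 T^{2}$)
$J{\left(W \right)} = 2 - 2 W$ ($J{\left(W \right)} = 2 - 1 \left(W + W\right) = 2 - 1 \cdot 2 W = 2 - 2 W$)
$M = -28308$ ($M = \left(-4083 - 2550\right) - 3 \cdot 85^{2} = -6633 - 21675 = -28308$)
$M - J{\left(q{\left(A \right)} \right)} = -28308 - \left(2 - 8\right) = -28308 - -6 = -28308 + 6 = -28302$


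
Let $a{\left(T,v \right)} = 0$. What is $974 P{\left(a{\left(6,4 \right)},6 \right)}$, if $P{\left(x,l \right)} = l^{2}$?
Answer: $35064$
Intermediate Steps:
$974 P{\left(a{\left(6,4 \right)},6 \right)} = 974 \cdot 6^{2} = 974 \cdot 36 = 35064$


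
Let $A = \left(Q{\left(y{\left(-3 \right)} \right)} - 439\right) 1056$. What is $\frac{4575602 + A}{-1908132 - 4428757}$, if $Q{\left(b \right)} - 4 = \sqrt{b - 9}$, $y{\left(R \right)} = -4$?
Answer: $- \frac{316634}{487453} - \frac{1056 i \sqrt{13}}{6336889} \approx -0.64957 - 0.00060084 i$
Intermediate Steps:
$Q{\left(b \right)} = 4 + \sqrt{-9 + b}$ ($Q{\left(b \right)} = 4 + \sqrt{b - 9} = 4 + \sqrt{-9 + b}$)
$A = -459360 + 1056 i \sqrt{13}$ ($A = \left(\left(4 + \sqrt{-9 - 4}\right) - 439\right) 1056 = \left(\left(4 + \sqrt{-13}\right) - 439\right) 1056 = \left(\left(4 + i \sqrt{13}\right) - 439\right) 1056 = \left(-435 + i \sqrt{13}\right) 1056 = -459360 + 1056 i \sqrt{13} \approx -4.5936 \cdot 10^{5} + 3807.5 i$)
$\frac{4575602 + A}{-1908132 - 4428757} = \frac{4575602 - \left(459360 - 1056 i \sqrt{13}\right)}{-1908132 - 4428757} = \frac{4116242 + 1056 i \sqrt{13}}{-6336889} = \left(4116242 + 1056 i \sqrt{13}\right) \left(- \frac{1}{6336889}\right) = - \frac{316634}{487453} - \frac{1056 i \sqrt{13}}{6336889}$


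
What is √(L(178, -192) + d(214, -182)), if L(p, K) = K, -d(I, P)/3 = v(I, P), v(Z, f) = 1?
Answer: I*√195 ≈ 13.964*I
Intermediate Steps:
d(I, P) = -3 (d(I, P) = -3*1 = -3)
√(L(178, -192) + d(214, -182)) = √(-192 - 3) = √(-195) = I*√195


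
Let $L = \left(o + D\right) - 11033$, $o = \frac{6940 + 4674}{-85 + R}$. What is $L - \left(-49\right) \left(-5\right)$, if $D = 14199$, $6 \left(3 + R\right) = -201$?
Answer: $\frac{686575}{243} \approx 2825.4$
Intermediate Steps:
$R = - \frac{73}{2}$ ($R = -3 + \frac{1}{6} \left(-201\right) = -3 - \frac{67}{2} = - \frac{73}{2} \approx -36.5$)
$o = - \frac{23228}{243}$ ($o = \frac{6940 + 4674}{-85 - \frac{73}{2}} = \frac{11614}{- \frac{243}{2}} = 11614 \left(- \frac{2}{243}\right) = - \frac{23228}{243} \approx -95.589$)
$L = \frac{746110}{243}$ ($L = \left(- \frac{23228}{243} + 14199\right) - 11033 = \frac{3427129}{243} - 11033 = \frac{746110}{243} \approx 3070.4$)
$L - \left(-49\right) \left(-5\right) = \frac{746110}{243} - \left(-49\right) \left(-5\right) = \frac{746110}{243} - 245 = \frac{686575}{243}$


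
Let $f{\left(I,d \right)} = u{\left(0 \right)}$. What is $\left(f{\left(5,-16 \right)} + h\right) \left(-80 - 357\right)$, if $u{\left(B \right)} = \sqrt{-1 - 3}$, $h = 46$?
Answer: $-20102 - 874 i \approx -20102.0 - 874.0 i$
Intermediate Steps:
$u{\left(B \right)} = 2 i$ ($u{\left(B \right)} = \sqrt{-4} = 2 i$)
$f{\left(I,d \right)} = 2 i$
$\left(f{\left(5,-16 \right)} + h\right) \left(-80 - 357\right) = \left(2 i + 46\right) \left(-80 - 357\right) = \left(46 + 2 i\right) \left(-437\right) = -20102 - 874 i$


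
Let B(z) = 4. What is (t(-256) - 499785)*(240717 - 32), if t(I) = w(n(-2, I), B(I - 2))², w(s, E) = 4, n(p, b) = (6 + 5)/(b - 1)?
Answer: -120286901765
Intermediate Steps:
n(p, b) = 11/(-1 + b)
t(I) = 16 (t(I) = 4² = 16)
(t(-256) - 499785)*(240717 - 32) = (16 - 499785)*(240717 - 32) = -499769*240685 = -120286901765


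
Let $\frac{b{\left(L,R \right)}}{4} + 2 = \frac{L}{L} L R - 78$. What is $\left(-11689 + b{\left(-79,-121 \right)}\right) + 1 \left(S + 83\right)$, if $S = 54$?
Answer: $26364$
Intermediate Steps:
$b{\left(L,R \right)} = -320 + 4 L R$ ($b{\left(L,R \right)} = -8 + 4 \left(\frac{L}{L} L R - 78\right) = -8 + 4 \left(1 L R - 78\right) = -8 + 4 \left(L R - 78\right) = -8 + 4 \left(-78 + L R\right) = -8 + \left(-312 + 4 L R\right) = -320 + 4 L R$)
$\left(-11689 + b{\left(-79,-121 \right)}\right) + 1 \left(S + 83\right) = \left(-11689 - \left(320 + 316 \left(-121\right)\right)\right) + 1 \left(54 + 83\right) = \left(-11689 + \left(-320 + 38236\right)\right) + 1 \cdot 137 = \left(-11689 + 37916\right) + 137 = 26227 + 137 = 26364$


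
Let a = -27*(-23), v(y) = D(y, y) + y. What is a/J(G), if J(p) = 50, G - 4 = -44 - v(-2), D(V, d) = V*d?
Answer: 621/50 ≈ 12.420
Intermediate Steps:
v(y) = y + y² (v(y) = y*y + y = y² + y = y + y²)
G = -42 (G = 4 + (-44 - (-2)*(1 - 2)) = 4 + (-44 - (-2)*(-1)) = 4 + (-44 - 1*2) = 4 + (-44 - 2) = 4 - 46 = -42)
a = 621
a/J(G) = 621/50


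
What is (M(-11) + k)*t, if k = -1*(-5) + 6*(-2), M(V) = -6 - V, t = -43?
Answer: 86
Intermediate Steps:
k = -7 (k = 5 - 12 = -7)
(M(-11) + k)*t = ((-6 - 1*(-11)) - 7)*(-43) = ((-6 + 11) - 7)*(-43) = (5 - 7)*(-43) = -2*(-43) = 86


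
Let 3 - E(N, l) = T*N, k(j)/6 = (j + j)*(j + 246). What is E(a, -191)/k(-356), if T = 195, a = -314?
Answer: 20411/156640 ≈ 0.13031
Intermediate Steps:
k(j) = 12*j*(246 + j) (k(j) = 6*((j + j)*(j + 246)) = 6*((2*j)*(246 + j)) = 6*(2*j*(246 + j)) = 12*j*(246 + j))
E(N, l) = 3 - 195*N
E(a, -191)/k(-356) = (3 - 195*(-314))/((12*(-356)*(246 - 356))) = (3 + 61230)/((12*(-356)*(-110))) = 61233/469920 = 61233*(1/469920) = 20411/156640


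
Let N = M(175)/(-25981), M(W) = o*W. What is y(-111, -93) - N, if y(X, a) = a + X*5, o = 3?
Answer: -16835163/25981 ≈ -647.98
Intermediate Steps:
M(W) = 3*W
y(X, a) = a + 5*X
N = -525/25981 (N = (3*175)/(-25981) = 525*(-1/25981) = -525/25981 ≈ -0.020207)
y(-111, -93) - N = (-93 + 5*(-111)) - 1*(-525/25981) = (-93 - 555) + 525/25981 = -648 + 525/25981 = -16835163/25981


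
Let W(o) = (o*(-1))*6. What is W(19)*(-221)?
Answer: 25194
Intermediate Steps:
W(o) = -6*o (W(o) = -o*6 = -6*o)
W(19)*(-221) = -6*19*(-221) = -114*(-221) = 25194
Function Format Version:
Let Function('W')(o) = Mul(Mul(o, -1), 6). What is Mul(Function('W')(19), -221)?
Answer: 25194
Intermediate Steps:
Function('W')(o) = Mul(-6, o) (Function('W')(o) = Mul(Mul(-1, o), 6) = Mul(-6, o))
Mul(Function('W')(19), -221) = Mul(Mul(-6, 19), -221) = Mul(-114, -221) = 25194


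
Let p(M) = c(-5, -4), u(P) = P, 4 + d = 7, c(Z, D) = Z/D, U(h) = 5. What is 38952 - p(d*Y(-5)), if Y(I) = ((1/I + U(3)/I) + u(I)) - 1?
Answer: 155803/4 ≈ 38951.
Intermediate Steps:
d = 3 (d = -4 + 7 = 3)
Y(I) = -1 + I + 6/I (Y(I) = ((1/I + 5/I) + I) - 1 = (6/I + I) - 1 = (I + 6/I) - 1 = -1 + I + 6/I)
p(M) = 5/4 (p(M) = -5/(-4) = -5*(-¼) = 5/4)
38952 - p(d*Y(-5)) = 38952 - 1*5/4 = 38952 - 5/4 = 155803/4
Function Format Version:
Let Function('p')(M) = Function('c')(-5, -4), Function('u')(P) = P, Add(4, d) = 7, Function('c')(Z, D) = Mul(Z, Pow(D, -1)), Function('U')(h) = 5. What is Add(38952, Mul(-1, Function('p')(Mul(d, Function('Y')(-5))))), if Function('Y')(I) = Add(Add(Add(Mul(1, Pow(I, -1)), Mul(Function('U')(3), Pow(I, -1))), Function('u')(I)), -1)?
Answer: Rational(155803, 4) ≈ 38951.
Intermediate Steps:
d = 3 (d = Add(-4, 7) = 3)
Function('Y')(I) = Add(-1, I, Mul(6, Pow(I, -1))) (Function('Y')(I) = Add(Add(Add(Mul(1, Pow(I, -1)), Mul(5, Pow(I, -1))), I), -1) = Add(Add(Add(Pow(I, -1), Mul(5, Pow(I, -1))), I), -1) = Add(Add(Mul(6, Pow(I, -1)), I), -1) = Add(Add(I, Mul(6, Pow(I, -1))), -1) = Add(-1, I, Mul(6, Pow(I, -1))))
Function('p')(M) = Rational(5, 4) (Function('p')(M) = Mul(-5, Pow(-4, -1)) = Mul(-5, Rational(-1, 4)) = Rational(5, 4))
Add(38952, Mul(-1, Function('p')(Mul(d, Function('Y')(-5))))) = Add(38952, Mul(-1, Rational(5, 4))) = Add(38952, Rational(-5, 4)) = Rational(155803, 4)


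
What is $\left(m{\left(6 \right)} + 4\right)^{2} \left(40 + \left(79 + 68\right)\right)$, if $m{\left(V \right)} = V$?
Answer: $18700$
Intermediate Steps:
$\left(m{\left(6 \right)} + 4\right)^{2} \left(40 + \left(79 + 68\right)\right) = \left(6 + 4\right)^{2} \left(40 + \left(79 + 68\right)\right) = 10^{2} \left(40 + 147\right) = 100 \cdot 187 = 18700$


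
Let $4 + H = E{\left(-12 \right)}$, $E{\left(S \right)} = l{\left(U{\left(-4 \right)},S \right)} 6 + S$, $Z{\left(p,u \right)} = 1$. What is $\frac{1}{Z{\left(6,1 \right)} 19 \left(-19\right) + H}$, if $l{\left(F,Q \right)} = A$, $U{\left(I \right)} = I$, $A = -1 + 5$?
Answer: $- \frac{1}{353} \approx -0.0028329$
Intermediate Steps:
$A = 4$
$l{\left(F,Q \right)} = 4$
$E{\left(S \right)} = 24 + S$ ($E{\left(S \right)} = 4 \cdot 6 + S = 24 + S$)
$H = 8$ ($H = -4 + \left(24 - 12\right) = -4 + 12 = 8$)
$\frac{1}{Z{\left(6,1 \right)} 19 \left(-19\right) + H} = \frac{1}{1 \cdot 19 \left(-19\right) + 8} = \frac{1}{19 \left(-19\right) + 8} = \frac{1}{-361 + 8} = \frac{1}{-353} = - \frac{1}{353}$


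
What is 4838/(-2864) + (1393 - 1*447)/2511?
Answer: -4719437/3595752 ≈ -1.3125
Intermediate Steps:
4838/(-2864) + (1393 - 1*447)/2511 = 4838*(-1/2864) + (1393 - 447)*(1/2511) = -2419/1432 + 946*(1/2511) = -2419/1432 + 946/2511 = -4719437/3595752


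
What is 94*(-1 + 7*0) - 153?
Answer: -247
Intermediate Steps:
94*(-1 + 7*0) - 153 = 94*(-1 + 0) - 153 = 94*(-1) - 153 = -94 - 153 = -247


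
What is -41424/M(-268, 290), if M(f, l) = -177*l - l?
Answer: 10356/12905 ≈ 0.80248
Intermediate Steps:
M(f, l) = -178*l
-41424/M(-268, 290) = -41424/((-178*290)) = -41424/(-51620) = -41424*(-1/51620) = 10356/12905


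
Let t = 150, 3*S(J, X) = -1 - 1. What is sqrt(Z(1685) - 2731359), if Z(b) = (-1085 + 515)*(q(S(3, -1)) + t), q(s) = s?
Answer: I*sqrt(2816479) ≈ 1678.2*I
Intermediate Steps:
S(J, X) = -2/3 (S(J, X) = (-1 - 1)/3 = (1/3)*(-2) = -2/3)
Z(b) = -85120 (Z(b) = (-1085 + 515)*(-2/3 + 150) = -570*448/3 = -85120)
sqrt(Z(1685) - 2731359) = sqrt(-85120 - 2731359) = sqrt(-2816479) = I*sqrt(2816479)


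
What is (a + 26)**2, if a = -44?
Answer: 324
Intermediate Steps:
(a + 26)**2 = (-44 + 26)**2 = (-18)**2 = 324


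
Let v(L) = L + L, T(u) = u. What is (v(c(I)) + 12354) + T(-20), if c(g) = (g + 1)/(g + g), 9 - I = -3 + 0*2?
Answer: 148021/12 ≈ 12335.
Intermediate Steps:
I = 12 (I = 9 - (-3 + 0*2) = 9 - (-3 + 0) = 9 - 1*(-3) = 9 + 3 = 12)
c(g) = (1 + g)/(2*g) (c(g) = (1 + g)/((2*g)) = (1 + g)*(1/(2*g)) = (1 + g)/(2*g))
v(L) = 2*L
(v(c(I)) + 12354) + T(-20) = (2*((½)*(1 + 12)/12) + 12354) - 20 = (2*((½)*(1/12)*13) + 12354) - 20 = (2*(13/24) + 12354) - 20 = (13/12 + 12354) - 20 = 148261/12 - 20 = 148021/12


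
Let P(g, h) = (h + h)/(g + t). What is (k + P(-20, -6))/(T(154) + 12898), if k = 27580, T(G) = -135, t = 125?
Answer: 965296/446705 ≈ 2.1609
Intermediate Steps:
P(g, h) = 2*h/(125 + g) (P(g, h) = (h + h)/(g + 125) = (2*h)/(125 + g) = 2*h/(125 + g))
(k + P(-20, -6))/(T(154) + 12898) = (27580 + 2*(-6)/(125 - 20))/(-135 + 12898) = (27580 + 2*(-6)/105)/12763 = (27580 + 2*(-6)*(1/105))*(1/12763) = (27580 - 4/35)*(1/12763) = (965296/35)*(1/12763) = 965296/446705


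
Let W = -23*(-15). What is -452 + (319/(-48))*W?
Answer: -43917/16 ≈ -2744.8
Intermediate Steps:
W = 345
-452 + (319/(-48))*W = -452 + (319/(-48))*345 = -452 + (319*(-1/48))*345 = -452 - 319/48*345 = -452 - 36685/16 = -43917/16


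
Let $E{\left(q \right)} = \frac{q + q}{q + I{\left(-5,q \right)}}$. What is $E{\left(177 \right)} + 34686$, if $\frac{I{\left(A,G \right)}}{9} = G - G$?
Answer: $34688$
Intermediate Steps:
$I{\left(A,G \right)} = 0$ ($I{\left(A,G \right)} = 9 \left(G - G\right) = 9 \cdot 0 = 0$)
$E{\left(q \right)} = 2$ ($E{\left(q \right)} = \frac{q + q}{q + 0} = \frac{2 q}{q} = 2$)
$E{\left(177 \right)} + 34686 = 2 + 34686 = 34688$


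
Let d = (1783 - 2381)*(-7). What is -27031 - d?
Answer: -31217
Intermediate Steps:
d = 4186 (d = -598*(-7) = 4186)
-27031 - d = -27031 - 1*4186 = -27031 - 4186 = -31217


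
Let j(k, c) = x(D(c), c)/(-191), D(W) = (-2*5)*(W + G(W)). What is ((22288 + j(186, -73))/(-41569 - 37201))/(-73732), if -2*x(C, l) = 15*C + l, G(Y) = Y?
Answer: 8535843/2218606202480 ≈ 3.8474e-6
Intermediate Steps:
D(W) = -20*W (D(W) = (-2*5)*(W + W) = -20*W)
x(C, l) = -15*C/2 - l/2 (x(C, l) = -(15*C + l)/2 = -(l + 15*C)/2 = -15*C/2 - l/2)
j(k, c) = -299*c/382 (j(k, c) = (-(-150)*c - c/2)/(-191) = (150*c - c/2)*(-1/191) = (299*c/2)*(-1/191) = -299*c/382)
((22288 + j(186, -73))/(-41569 - 37201))/(-73732) = ((22288 - 299/382*(-73))/(-41569 - 37201))/(-73732) = ((22288 + 21827/382)/(-78770))*(-1/73732) = ((8535843/382)*(-1/78770))*(-1/73732) = -8535843/30090140*(-1/73732) = 8535843/2218606202480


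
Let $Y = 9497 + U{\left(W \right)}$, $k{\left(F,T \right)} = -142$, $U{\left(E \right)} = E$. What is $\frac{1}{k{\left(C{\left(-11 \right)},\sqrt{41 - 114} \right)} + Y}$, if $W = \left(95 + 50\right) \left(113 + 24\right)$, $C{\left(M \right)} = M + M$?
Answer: $\frac{1}{29220} \approx 3.4223 \cdot 10^{-5}$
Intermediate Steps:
$C{\left(M \right)} = 2 M$
$W = 19865$ ($W = 145 \cdot 137 = 19865$)
$Y = 29362$ ($Y = 9497 + 19865 = 29362$)
$\frac{1}{k{\left(C{\left(-11 \right)},\sqrt{41 - 114} \right)} + Y} = \frac{1}{-142 + 29362} = \frac{1}{29220}$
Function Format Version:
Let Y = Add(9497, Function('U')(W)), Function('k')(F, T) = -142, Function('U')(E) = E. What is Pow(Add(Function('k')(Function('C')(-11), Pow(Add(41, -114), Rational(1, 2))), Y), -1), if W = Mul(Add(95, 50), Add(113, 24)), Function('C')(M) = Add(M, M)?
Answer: Rational(1, 29220) ≈ 3.4223e-5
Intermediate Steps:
Function('C')(M) = Mul(2, M)
W = 19865 (W = Mul(145, 137) = 19865)
Y = 29362 (Y = Add(9497, 19865) = 29362)
Pow(Add(Function('k')(Function('C')(-11), Pow(Add(41, -114), Rational(1, 2))), Y), -1) = Pow(Add(-142, 29362), -1) = Pow(29220, -1) = Rational(1, 29220)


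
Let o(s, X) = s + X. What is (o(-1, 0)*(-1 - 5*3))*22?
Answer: 352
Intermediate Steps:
o(s, X) = X + s
(o(-1, 0)*(-1 - 5*3))*22 = ((0 - 1)*(-1 - 5*3))*22 = -(-1 - 15)*22 = -1*(-16)*22 = 16*22 = 352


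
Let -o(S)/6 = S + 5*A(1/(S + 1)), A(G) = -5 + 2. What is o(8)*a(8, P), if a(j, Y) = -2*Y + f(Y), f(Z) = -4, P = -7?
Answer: 420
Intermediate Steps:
A(G) = -3
a(j, Y) = -4 - 2*Y (a(j, Y) = -2*Y - 4 = -4 - 2*Y)
o(S) = 90 - 6*S (o(S) = -6*(S + 5*(-3)) = -6*(S - 15) = -6*(-15 + S) = 90 - 6*S)
o(8)*a(8, P) = (90 - 6*8)*(-4 - 2*(-7)) = (90 - 48)*(-4 + 14) = 42*10 = 420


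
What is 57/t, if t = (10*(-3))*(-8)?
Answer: 19/80 ≈ 0.23750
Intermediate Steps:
t = 240 (t = -30*(-8) = 240)
57/t = 57/240 = 57*(1/240) = 19/80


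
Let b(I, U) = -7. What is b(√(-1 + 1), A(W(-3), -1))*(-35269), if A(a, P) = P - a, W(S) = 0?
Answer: 246883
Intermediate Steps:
b(√(-1 + 1), A(W(-3), -1))*(-35269) = -7*(-35269) = 246883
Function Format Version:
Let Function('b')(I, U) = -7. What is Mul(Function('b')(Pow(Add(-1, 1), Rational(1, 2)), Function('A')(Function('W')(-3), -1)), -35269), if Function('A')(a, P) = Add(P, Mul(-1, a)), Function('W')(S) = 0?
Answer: 246883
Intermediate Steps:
Mul(Function('b')(Pow(Add(-1, 1), Rational(1, 2)), Function('A')(Function('W')(-3), -1)), -35269) = Mul(-7, -35269) = 246883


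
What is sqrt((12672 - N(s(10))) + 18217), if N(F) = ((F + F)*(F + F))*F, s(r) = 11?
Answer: sqrt(25565) ≈ 159.89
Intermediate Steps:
N(F) = 4*F**3 (N(F) = ((2*F)*(2*F))*F = (4*F**2)*F = 4*F**3)
sqrt((12672 - N(s(10))) + 18217) = sqrt((12672 - 4*11**3) + 18217) = sqrt((12672 - 4*1331) + 18217) = sqrt((12672 - 1*5324) + 18217) = sqrt((12672 - 5324) + 18217) = sqrt(7348 + 18217) = sqrt(25565)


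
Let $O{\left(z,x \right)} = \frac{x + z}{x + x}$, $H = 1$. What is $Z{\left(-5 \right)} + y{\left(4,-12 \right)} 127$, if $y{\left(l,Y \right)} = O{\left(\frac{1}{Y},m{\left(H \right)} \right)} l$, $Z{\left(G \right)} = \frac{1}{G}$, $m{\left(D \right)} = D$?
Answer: $\frac{6979}{30} \approx 232.63$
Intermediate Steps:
$O{\left(z,x \right)} = \frac{x + z}{2 x}$
$y{\left(l,Y \right)} = l \left(\frac{1}{2} + \frac{1}{2 Y}\right)$ ($y{\left(l,Y \right)} = \frac{1 + \frac{1}{Y}}{2 \cdot 1} l = \frac{1}{2} \cdot 1 \left(1 + \frac{1}{Y}\right) l = \left(\frac{1}{2} + \frac{1}{2 Y}\right) l = l \left(\frac{1}{2} + \frac{1}{2 Y}\right)$)
$Z{\left(-5 \right)} + y{\left(4,-12 \right)} 127 = \frac{1}{-5} + \frac{1}{2} \cdot 4 \frac{1}{-12} \left(1 - 12\right) 127 = - \frac{1}{5} + \frac{1}{2} \cdot 4 \left(- \frac{1}{12}\right) \left(-11\right) 127 = - \frac{1}{5} + \frac{11}{6} \cdot 127 = - \frac{1}{5} + \frac{1397}{6} = \frac{6979}{30}$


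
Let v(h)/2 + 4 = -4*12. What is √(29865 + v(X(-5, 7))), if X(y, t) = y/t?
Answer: √29761 ≈ 172.51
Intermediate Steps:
v(h) = -104 (v(h) = -8 + 2*(-4*12) = -8 + 2*(-48) = -8 - 96 = -104)
√(29865 + v(X(-5, 7))) = √(29865 - 104) = √29761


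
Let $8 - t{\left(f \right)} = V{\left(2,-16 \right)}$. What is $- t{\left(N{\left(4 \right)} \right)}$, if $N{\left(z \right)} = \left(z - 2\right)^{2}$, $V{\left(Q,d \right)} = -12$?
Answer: $-20$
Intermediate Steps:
$N{\left(z \right)} = \left(-2 + z\right)^{2}$
$t{\left(f \right)} = 20$ ($t{\left(f \right)} = 8 - -12 = 8 + 12 = 20$)
$- t{\left(N{\left(4 \right)} \right)} = \left(-1\right) 20 = -20$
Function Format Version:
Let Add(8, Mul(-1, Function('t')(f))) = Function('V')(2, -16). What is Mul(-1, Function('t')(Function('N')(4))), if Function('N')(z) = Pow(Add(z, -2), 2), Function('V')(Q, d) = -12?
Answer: -20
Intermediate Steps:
Function('N')(z) = Pow(Add(-2, z), 2)
Function('t')(f) = 20 (Function('t')(f) = Add(8, Mul(-1, -12)) = Add(8, 12) = 20)
Mul(-1, Function('t')(Function('N')(4))) = Mul(-1, 20) = -20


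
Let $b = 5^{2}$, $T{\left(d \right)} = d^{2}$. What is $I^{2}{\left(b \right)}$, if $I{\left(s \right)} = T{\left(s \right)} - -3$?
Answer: $394384$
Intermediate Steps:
$b = 25$
$I{\left(s \right)} = 3 + s^{2}$ ($I{\left(s \right)} = s^{2} - -3 = s^{2} + 3 = 3 + s^{2}$)
$I^{2}{\left(b \right)} = \left(3 + 25^{2}\right)^{2} = \left(3 + 625\right)^{2} = 628^{2} = 394384$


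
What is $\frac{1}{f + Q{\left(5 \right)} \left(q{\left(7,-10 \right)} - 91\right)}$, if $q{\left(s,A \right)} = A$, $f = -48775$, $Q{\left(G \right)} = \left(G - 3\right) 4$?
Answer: $- \frac{1}{49583} \approx -2.0168 \cdot 10^{-5}$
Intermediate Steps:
$Q{\left(G \right)} = -12 + 4 G$ ($Q{\left(G \right)} = \left(-3 + G\right) 4 = -12 + 4 G$)
$\frac{1}{f + Q{\left(5 \right)} \left(q{\left(7,-10 \right)} - 91\right)} = \frac{1}{-48775 + \left(-12 + 4 \cdot 5\right) \left(-10 - 91\right)} = \frac{1}{-48775 + \left(-12 + 20\right) \left(-101\right)} = \frac{1}{-48775 + 8 \left(-101\right)} = \frac{1}{-48775 - 808} = \frac{1}{-49583} = - \frac{1}{49583}$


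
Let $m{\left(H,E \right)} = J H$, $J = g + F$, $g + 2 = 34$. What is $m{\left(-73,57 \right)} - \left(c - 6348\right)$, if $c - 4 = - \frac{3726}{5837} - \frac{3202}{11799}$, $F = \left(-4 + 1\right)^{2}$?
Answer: $\frac{230848579961}{68870763} \approx 3351.9$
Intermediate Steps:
$g = 32$ ($g = -2 + 34 = 32$)
$F = 9$ ($F = \left(-3\right)^{2} = 9$)
$c = \frac{212829904}{68870763}$ ($c = 4 - \left(\frac{3202}{11799} + \frac{3726}{5837}\right) = 4 - \frac{62653148}{68870763} = \frac{212829904}{68870763} \approx 3.0903$)
$J = 41$ ($J = 32 + 9 = 41$)
$m{\left(H,E \right)} = 41 H$
$m{\left(-73,57 \right)} - \left(c - 6348\right) = 41 \left(-73\right) - \left(\frac{212829904}{68870763} - 6348\right) = -2993 - \left(\frac{212829904}{68870763} - 6348\right) = -2993 - - \frac{436978773620}{68870763} = -2993 + \frac{436978773620}{68870763} = \frac{230848579961}{68870763}$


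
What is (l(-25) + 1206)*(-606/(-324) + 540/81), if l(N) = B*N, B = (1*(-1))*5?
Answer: 613591/54 ≈ 11363.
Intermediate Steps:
B = -5 (B = -1*5 = -5)
l(N) = -5*N
(l(-25) + 1206)*(-606/(-324) + 540/81) = (-5*(-25) + 1206)*(-606/(-324) + 540/81) = (125 + 1206)*(-606*(-1/324) + 540*(1/81)) = 1331*(101/54 + 20/3) = 1331*(461/54) = 613591/54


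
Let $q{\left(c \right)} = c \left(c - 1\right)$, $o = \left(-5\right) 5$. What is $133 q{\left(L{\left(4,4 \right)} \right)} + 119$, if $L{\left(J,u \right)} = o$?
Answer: $86569$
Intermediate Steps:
$o = -25$
$L{\left(J,u \right)} = -25$
$q{\left(c \right)} = c \left(-1 + c\right)$
$133 q{\left(L{\left(4,4 \right)} \right)} + 119 = 133 \left(- 25 \left(-1 - 25\right)\right) + 119 = 133 \left(\left(-25\right) \left(-26\right)\right) + 119 = 133 \cdot 650 + 119 = 86450 + 119 = 86569$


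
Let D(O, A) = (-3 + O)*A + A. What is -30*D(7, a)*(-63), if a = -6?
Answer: -56700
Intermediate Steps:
D(O, A) = A + A*(-3 + O) (D(O, A) = A*(-3 + O) + A = A + A*(-3 + O))
-30*D(7, a)*(-63) = -(-180)*(-2 + 7)*(-63) = -(-180)*5*(-63) = -30*(-30)*(-63) = 900*(-63) = -56700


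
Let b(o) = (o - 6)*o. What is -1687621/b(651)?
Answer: -39247/9765 ≈ -4.0191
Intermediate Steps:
b(o) = o*(-6 + o) (b(o) = (-6 + o)*o = o*(-6 + o))
-1687621/b(651) = -1687621*1/(651*(-6 + 651)) = -1687621/(651*645) = -1687621/419895 = -1687621*1/419895 = -39247/9765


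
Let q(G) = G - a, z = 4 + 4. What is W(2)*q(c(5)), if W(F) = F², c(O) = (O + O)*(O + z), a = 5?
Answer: 500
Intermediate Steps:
z = 8
c(O) = 2*O*(8 + O) (c(O) = (O + O)*(O + 8) = (2*O)*(8 + O) = 2*O*(8 + O))
q(G) = -5 + G (q(G) = G - 1*5 = G - 5 = -5 + G)
W(2)*q(c(5)) = 2²*(-5 + 2*5*(8 + 5)) = 4*(-5 + 2*5*13) = 4*(-5 + 130) = 4*125 = 500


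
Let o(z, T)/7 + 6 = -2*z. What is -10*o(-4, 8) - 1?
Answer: -141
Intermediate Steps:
o(z, T) = -42 - 14*z (o(z, T) = -42 + 7*(-2*z) = -42 - 14*z)
-10*o(-4, 8) - 1 = -10*(-42 - 14*(-4)) - 1 = -10*(-42 + 56) - 1 = -10*14 - 1 = -140 - 1 = -141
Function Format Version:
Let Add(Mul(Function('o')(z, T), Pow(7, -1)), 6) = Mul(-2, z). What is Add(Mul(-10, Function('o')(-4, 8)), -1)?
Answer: -141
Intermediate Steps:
Function('o')(z, T) = Add(-42, Mul(-14, z)) (Function('o')(z, T) = Add(-42, Mul(7, Mul(-2, z))) = Add(-42, Mul(-14, z)))
Add(Mul(-10, Function('o')(-4, 8)), -1) = Add(Mul(-10, Add(-42, Mul(-14, -4))), -1) = Add(Mul(-10, Add(-42, 56)), -1) = Add(Mul(-10, 14), -1) = Add(-140, -1) = -141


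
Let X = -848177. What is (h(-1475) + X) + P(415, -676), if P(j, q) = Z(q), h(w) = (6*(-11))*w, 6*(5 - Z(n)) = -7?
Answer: -4504925/6 ≈ -7.5082e+5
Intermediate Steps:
Z(n) = 37/6 (Z(n) = 5 - ⅙*(-7) = 5 + 7/6 = 37/6)
h(w) = -66*w
P(j, q) = 37/6
(h(-1475) + X) + P(415, -676) = (-66*(-1475) - 848177) + 37/6 = (97350 - 848177) + 37/6 = -750827 + 37/6 = -4504925/6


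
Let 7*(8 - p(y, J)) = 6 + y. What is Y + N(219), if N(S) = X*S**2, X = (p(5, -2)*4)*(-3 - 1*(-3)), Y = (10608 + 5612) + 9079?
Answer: 25299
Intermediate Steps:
Y = 25299 (Y = 16220 + 9079 = 25299)
p(y, J) = 50/7 - y/7 (p(y, J) = 8 - (6 + y)/7 = 8 + (-6/7 - y/7) = 50/7 - y/7)
X = 0 (X = ((50/7 - 1/7*5)*4)*(-3 - 1*(-3)) = ((50/7 - 5/7)*4)*(-3 + 3) = ((45/7)*4)*0 = (180/7)*0 = 0)
N(S) = 0 (N(S) = 0*S**2 = 0)
Y + N(219) = 25299 + 0 = 25299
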